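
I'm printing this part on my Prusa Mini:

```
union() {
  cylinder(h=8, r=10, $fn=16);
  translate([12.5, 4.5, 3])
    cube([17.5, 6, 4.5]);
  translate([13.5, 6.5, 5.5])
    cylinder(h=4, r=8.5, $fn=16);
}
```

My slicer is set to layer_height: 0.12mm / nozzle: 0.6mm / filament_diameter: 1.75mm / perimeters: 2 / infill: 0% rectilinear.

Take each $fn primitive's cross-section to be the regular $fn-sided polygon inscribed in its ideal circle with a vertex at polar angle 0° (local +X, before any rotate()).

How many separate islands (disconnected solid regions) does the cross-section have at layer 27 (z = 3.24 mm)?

2

At z = 3.24 mm: the r=10 cylinder contributes a regular 16-gon of circumradius 10; the 17.5×6 cube at (12.5, 4.5) contributes its full rectangle; the cylinder at (13.5, 6.5) does not reach this height (z outside [5.5, 9.5]); Combining (union): the 2 present regions are separate (no shared area or edge), so areas and boundary lengths simply add and each stays a separate island — 2 connected regions. Overall, the cross-section has 2 separate islands. Island count = 2.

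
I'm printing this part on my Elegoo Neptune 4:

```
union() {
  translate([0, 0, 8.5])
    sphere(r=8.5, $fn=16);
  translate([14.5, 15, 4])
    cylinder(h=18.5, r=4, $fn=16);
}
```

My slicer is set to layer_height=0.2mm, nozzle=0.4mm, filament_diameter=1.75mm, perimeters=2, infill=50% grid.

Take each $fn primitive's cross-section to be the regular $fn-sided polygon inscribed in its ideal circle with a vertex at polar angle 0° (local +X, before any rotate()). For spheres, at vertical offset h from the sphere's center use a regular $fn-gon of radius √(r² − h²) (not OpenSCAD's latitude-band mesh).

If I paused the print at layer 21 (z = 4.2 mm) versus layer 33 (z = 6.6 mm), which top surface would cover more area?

Layer 21 (z = 4.2): the r=8.5 sphere slices to a regular 16-gon of circumradius 7.332 (√(r²−h²) with h=4.3 from center) (area = (16/2)·7.332²·sin(360°/16) = 164.58 mm²); the cylinder at (14.5, 15): section is a regular 16-gon, circumradius r=4 (area = (16/2)·4.000²·sin(360°/16) = 48.98 mm²); Merging all regions: the 2 present regions are separate (no shared area or edge), so areas and boundary lengths simply add and each stays a separate island — area = 213.57 mm². So its area = 213.57 mm². Layer 33 (z = 6.6): the sphere: section is a regular 16-gon, circumradius = √(r²−h²) = √(8.5²−1.9²) = 8.285 (area = (16/2)·8.285²·sin(360°/16) = 210.14 mm²); the cylinder at (14.5, 15): section is a regular 16-gon, circumradius r=4 (area = (16/2)·4.000²·sin(360°/16) = 48.98 mm²); Merging all regions: the 2 present regions are separate (no shared area or edge), so areas and boundary lengths simply add and each stays a separate island — area = 259.12 mm². So its area = 259.12 mm². Layer 33 is larger (259.12 vs 213.57 mm²).

layer 33 (z = 6.6 mm)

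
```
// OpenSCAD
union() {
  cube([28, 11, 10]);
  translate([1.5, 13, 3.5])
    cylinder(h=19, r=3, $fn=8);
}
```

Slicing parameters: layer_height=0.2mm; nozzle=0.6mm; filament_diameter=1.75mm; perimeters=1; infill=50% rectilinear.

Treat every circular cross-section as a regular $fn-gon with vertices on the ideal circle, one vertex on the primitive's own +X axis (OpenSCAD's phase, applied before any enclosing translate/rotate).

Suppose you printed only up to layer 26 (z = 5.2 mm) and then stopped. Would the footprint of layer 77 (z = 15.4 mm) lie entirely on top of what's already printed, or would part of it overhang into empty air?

entirely on top

Compare the two slices. At z = 5.2: the cube is present — its section is the full 28×11 rectangle (area 308.00 mm²); the r=3 cylinder at (1.5, 13) gives a regular 8-gon of circumradius 3 (constant along its height) (area = (8/2)·3.000²·sin(360°/8) = 25.46 mm²); Combining (union): the regions partially overlap — summed areas 333.46 mm² minus the doubly-counted overlap 2.23 mm² gives 331.23 mm² — area = 331.23 mm². At z = 15.4: the cube is not intersected at this z (z outside [0, 10]); the cylinder at (1.5, 13): section is a regular 8-gon, circumradius r=3 (area = (8/2)·3.000²·sin(360°/8) = 25.46 mm²); Combining (union): only the r=3 cylinder at (1.5, 13) is present, so the union is just that shape — area = 25.46 mm². Checking containment: the cross-section at z = 15.4 is a subset of the cross-section at z = 5.2.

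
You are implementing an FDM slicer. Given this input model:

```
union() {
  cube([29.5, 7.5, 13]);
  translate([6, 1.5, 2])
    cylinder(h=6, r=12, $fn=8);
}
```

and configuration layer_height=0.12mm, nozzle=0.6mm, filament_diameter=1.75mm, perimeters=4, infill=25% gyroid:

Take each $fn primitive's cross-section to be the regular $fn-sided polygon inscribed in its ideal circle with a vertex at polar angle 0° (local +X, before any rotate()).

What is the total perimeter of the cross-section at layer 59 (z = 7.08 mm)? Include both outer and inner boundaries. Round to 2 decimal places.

98.96 mm

At z = 7.08 mm: the 29.5×7.5 cube contributes its full rectangle (perimeter 74.00 mm); the r=12 cylinder at (6, 1.5) contributes a regular 8-gon of circumradius 12 (perimeter = 2·8·12.000·sin(180°/8) = 73.48 mm); Combining (union): the regions partially overlap (shared area 127.08 mm²), so the edge portions inside another operand are dropped and the merged outline is re-measured after clipping — boundary = 98.96 mm. Overall, the cross-section is a single solid region. Total boundary length (outer) = 98.96 mm.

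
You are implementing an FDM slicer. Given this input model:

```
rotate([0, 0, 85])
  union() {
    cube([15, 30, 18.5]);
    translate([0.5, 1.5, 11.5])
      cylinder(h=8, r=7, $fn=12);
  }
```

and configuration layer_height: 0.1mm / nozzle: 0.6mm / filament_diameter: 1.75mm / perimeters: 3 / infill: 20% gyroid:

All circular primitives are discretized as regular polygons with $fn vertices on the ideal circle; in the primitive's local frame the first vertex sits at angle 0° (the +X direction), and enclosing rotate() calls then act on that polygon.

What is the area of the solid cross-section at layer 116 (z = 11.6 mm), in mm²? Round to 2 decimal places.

At z = 11.6 mm: the cube (footprint 15×30) is included at this height (area 450.00 mm²); the r=7 cylinder at (0.5, 1.5) contributes a regular 12-gon of circumradius 7 (area = (12/2)·7.000²·sin(360°/12) = 147.00 mm²); Taking the union: the regions partially overlap — summed areas 597.00 mm² minus the doubly-counted overlap 51.17 mm² gives 545.83 mm² — area = 545.83 mm²; (rotated 85° about Z; rotation is an isometry so areas/perimeters/island counts are preserved). Overall, the cross-section is a single solid region. Net area = 545.83 mm².

545.83 mm²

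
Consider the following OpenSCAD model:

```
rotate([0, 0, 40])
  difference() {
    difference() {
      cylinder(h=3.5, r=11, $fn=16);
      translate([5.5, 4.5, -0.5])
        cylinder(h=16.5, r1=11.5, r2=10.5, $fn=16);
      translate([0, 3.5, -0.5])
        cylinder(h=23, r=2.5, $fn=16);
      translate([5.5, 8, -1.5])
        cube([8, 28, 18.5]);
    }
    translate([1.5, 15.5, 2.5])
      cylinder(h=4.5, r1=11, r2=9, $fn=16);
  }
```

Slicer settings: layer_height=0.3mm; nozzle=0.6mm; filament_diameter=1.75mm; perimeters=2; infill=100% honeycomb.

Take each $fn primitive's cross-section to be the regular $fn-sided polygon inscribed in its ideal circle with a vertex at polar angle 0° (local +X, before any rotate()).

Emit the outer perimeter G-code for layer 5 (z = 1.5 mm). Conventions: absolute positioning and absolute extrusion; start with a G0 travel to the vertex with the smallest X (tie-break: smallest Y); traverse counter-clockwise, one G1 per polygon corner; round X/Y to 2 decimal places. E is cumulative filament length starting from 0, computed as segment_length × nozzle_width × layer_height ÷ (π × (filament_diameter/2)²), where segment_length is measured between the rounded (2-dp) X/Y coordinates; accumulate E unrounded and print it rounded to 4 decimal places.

G0 X-10.96 Y0.96 Z1.50
G1 X-10.49 Y-3.31 E0.3215
G1 X-8.43 Y-7.07 E0.6423
G1 X-5.08 Y-9.76 E0.9638
G1 X-0.96 Y-10.96 E1.2850
G1 X3.31 Y-10.49 E1.6064
G1 X7.07 Y-8.43 E1.9273
G1 X9.76 Y-5.08 E2.2488
G1 X10.96 Y-0.96 E2.5699
G1 X10.75 Y0.91 E2.7108
G1 X8.63 Y-1.73 E2.9641
G1 X4.74 Y-3.87 E3.2964
G1 X0.33 Y-4.35 E3.6284
G1 X-3.93 Y-3.11 E3.9604
G1 X-7.40 Y-0.33 E4.2931
G1 X-9.53 Y3.56 E4.6250
G1 X-9.70 Y5.14 E4.7440
G1 X-9.76 Y5.08 E4.7503
G1 X-10.96 Y0.96 E5.0714

At z = 1.5 mm: the r=11 cylinder gives a regular 16-gon of circumradius 11 (constant along its height); the cone at (5.5, 4.5) (r1=11.5→r2=10.5) has section circumradius 11.379 here — a regular 16-gon; the r=2.5 cylinder at (0, 3.5) contributes a regular 16-gon of circumradius 2.5; the cube at (5.5, 8) (footprint 8×28) is included at this height; After the difference (first − rest): starting from the r=11 cylinder, the cone at (5.5, 4.5) partially overlaps it — only the 228.92 mm² overlap (of its 396.39 mm²) is removed, clipping the outline; the r=2.5 cylinder at (0, 3.5) misses the remaining region (no effect); the 8×28 cube at (5.5, 8) misses the remaining region (no effect) — 1 connected region; the cone at (1.5, 15.5) is absent (z outside [2.5, 7]); Taking the first minus the rest: none of the subtracted shapes is present at this height, so the result so far is unchanged — 1 connected region; (rotated 40° about Z; rotation is an isometry so areas/perimeters/island counts are preserved). The outline is a single polygon with 18 vertices. Extrusion per mm of travel: 0.6 × 0.3 / (π × 0.875²) = 0.074835. Accumulating E over each segment gives final E = 5.0714.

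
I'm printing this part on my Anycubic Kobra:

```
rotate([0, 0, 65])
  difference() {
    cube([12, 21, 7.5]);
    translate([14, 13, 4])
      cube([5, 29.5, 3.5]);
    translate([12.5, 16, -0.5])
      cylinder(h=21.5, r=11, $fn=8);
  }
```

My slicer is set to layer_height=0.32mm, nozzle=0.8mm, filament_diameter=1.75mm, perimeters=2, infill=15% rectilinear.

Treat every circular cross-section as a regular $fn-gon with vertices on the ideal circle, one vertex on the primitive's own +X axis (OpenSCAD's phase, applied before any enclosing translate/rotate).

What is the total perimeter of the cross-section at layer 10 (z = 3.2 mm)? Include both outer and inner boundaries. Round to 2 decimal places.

At z = 3.2 mm: the cube (footprint 12×21) is included at this height (perimeter 66.00 mm); the cube at (14, 13) does not reach this height (z outside [4, 7.5]); the r=11 cylinder at (12.5, 16) contributes a regular 8-gon of circumradius 11 (perimeter = 2·8·11.000·sin(180°/8) = 67.35 mm); After the difference (first − rest): starting from the 12×21 cube, the r=11 cylinder at (12.5, 16) partially overlaps it — only the 127.43 mm² overlap (of its 342.24 mm²) is removed, clipping the outline — boundary = 63.49 mm; (whole slice rotated 65° about Z — lengths, areas and connectivity unchanged). Overall, the cross-section is a single solid region. Total boundary length (outer) = 63.49 mm.

63.49 mm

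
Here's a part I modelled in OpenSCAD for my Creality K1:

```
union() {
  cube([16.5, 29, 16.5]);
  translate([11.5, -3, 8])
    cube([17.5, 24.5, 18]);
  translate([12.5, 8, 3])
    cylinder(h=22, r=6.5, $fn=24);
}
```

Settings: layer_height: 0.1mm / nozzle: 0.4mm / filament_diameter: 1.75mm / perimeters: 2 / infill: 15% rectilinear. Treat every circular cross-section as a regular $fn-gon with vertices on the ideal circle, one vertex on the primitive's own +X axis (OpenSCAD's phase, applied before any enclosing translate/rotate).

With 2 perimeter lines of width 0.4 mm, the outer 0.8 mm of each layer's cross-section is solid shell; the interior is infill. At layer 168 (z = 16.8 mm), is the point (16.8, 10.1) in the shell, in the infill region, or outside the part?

At z = 16.8 mm: the cube is not intersected at this z (z outside [0, 16.5]); the 17.5×24.5 cube at (11.5, -3) contributes its full rectangle; the r=6.5 cylinder at (12.5, 8) contributes a regular 24-gon of circumradius 6.5; Taking the union: the regions partially overlap (shared area 78.48 mm²), so overlapping operands fuse into one piece — 1 connected region. Overall, the cross-section is a single solid region. The nearest boundary edge runs (10.82, 14.28)→(11.50, 14.37); distance from the point to it = 6.81 mm. The point is inside the cross-section and 6.81 mm from the nearest boundary — more than the 0.8 mm shell width (2 × 0.4), so it's in the infill interior.

infill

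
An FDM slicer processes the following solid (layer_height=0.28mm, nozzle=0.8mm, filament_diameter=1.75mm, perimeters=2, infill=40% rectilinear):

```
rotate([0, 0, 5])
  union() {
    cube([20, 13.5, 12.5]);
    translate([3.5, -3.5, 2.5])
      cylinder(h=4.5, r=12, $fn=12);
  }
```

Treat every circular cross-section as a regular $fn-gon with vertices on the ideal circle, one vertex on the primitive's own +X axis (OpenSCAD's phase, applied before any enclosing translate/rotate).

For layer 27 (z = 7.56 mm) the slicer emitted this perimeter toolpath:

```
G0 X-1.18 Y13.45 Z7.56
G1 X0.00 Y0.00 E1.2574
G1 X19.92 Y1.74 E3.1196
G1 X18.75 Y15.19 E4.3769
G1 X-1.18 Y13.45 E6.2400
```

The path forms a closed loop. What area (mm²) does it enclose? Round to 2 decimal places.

Apply the shoelace formula to the sequence of (X, Y) vertices; enclosed area = 270.04 mm².

270.04 mm²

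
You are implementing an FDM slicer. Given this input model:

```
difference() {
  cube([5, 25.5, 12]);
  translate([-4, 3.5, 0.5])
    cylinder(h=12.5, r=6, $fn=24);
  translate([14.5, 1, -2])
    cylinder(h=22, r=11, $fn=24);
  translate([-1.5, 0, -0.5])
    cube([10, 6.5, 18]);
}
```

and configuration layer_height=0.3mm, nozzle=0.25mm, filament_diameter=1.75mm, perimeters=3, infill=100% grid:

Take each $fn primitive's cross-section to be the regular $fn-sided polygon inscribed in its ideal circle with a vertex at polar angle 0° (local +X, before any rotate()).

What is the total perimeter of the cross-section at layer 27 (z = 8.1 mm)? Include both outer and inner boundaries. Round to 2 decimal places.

At z = 8.1 mm: the cube is present — its section is the full 5×25.5 rectangle (perimeter 61.00 mm); the r=6 cylinder at (-4, 3.5) contributes a regular 24-gon of circumradius 6 (perimeter = 2·24·6.000·sin(180°/24) = 37.59 mm); the r=11 cylinder at (14.5, 1) gives a regular 24-gon of circumradius 11 (constant along its height) (perimeter = 2·24·11.000·sin(180°/24) = 68.92 mm); the 10×6.5 cube at (-1.5, 0) contributes its full rectangle (perimeter 33.00 mm); Subtracting the remaining from the first: starting from the 5×25.5 cube, the r=6 cylinder at (-4, 3.5) partially overlaps it — only the 11.64 mm² overlap (of its 111.81 mm²) is removed, clipping the outline; the r=11 cylinder at (14.5, 1) partially overlaps it — only the 6.70 mm² overlap (of its 375.81 mm²) is removed, clipping the outline; the 10×6.5 cube at (-1.5, 0) partially overlaps it — only the 15.08 mm² overlap (of its 65.00 mm²) is removed, clipping the outline — boundary = 47.23 mm. Overall, the cross-section is a single solid region. Total boundary length (outer) = 47.23 mm.

47.23 mm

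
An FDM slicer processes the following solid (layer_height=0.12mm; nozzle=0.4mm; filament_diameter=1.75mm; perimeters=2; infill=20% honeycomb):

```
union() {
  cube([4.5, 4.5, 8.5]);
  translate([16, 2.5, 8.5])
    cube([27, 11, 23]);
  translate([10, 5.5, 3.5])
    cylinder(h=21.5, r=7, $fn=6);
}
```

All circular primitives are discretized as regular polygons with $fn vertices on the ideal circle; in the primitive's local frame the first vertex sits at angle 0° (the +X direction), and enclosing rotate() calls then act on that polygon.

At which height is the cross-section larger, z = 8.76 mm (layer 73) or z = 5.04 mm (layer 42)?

Layer 73 (z = 8.76): the cube is not intersected at this z (z outside [0, 8.5]); the cube at (16, 2.5) is present — its section is the full 27×11 rectangle (area 297.00 mm²); the r=7 cylinder at (10, 5.5) contributes a regular 6-gon of circumradius 7 (area = (6/2)·7.000²·sin(360°/6) = 127.31 mm²); Taking the union: the regions partially overlap — summed areas 424.31 mm² minus the doubly-counted overlap 1.73 mm² gives 422.57 mm² — area = 422.57 mm². So its area = 422.57 mm². Layer 42 (z = 5.04): the 4.5×4.5 cube contributes its full rectangle (area 20.25 mm²); the cube at (16, 2.5) is not intersected at this z (z outside [8.5, 31.5]); the r=7 cylinder at (10, 5.5) contributes a regular 6-gon of circumradius 7 (area = (6/2)·7.000²·sin(360°/6) = 127.31 mm²); Merging all regions: the regions partially overlap — summed areas 147.56 mm² minus the doubly-counted overlap 0.74 mm² gives 146.82 mm² — area = 146.82 mm². So its area = 146.82 mm². Layer 73 is larger (422.57 vs 146.82 mm²).

layer 73 (z = 8.76 mm)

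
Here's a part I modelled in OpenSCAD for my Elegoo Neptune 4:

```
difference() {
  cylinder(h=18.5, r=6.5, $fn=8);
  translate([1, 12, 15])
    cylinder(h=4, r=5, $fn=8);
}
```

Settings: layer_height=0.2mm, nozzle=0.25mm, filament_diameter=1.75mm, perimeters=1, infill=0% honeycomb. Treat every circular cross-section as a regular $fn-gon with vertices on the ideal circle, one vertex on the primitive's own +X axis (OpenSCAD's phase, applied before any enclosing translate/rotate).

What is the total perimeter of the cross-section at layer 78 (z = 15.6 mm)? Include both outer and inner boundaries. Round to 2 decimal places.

39.80 mm

At z = 15.6 mm: the cylinder: section is a regular 8-gon, circumradius r=6.5 (perimeter = 2·8·6.500·sin(180°/8) = 39.80 mm); the r=5 cylinder at (1, 12) gives a regular 8-gon of circumradius 5 (constant along its height) (perimeter = 2·8·5.000·sin(180°/8) = 30.61 mm); After the difference (first − rest): starting from the r=6.5 cylinder, the r=5 cylinder at (1, 12) misses the remaining region (no effect) — boundary = 39.80 mm. Overall, the cross-section is a single solid region. Total boundary length (outer) = 39.80 mm.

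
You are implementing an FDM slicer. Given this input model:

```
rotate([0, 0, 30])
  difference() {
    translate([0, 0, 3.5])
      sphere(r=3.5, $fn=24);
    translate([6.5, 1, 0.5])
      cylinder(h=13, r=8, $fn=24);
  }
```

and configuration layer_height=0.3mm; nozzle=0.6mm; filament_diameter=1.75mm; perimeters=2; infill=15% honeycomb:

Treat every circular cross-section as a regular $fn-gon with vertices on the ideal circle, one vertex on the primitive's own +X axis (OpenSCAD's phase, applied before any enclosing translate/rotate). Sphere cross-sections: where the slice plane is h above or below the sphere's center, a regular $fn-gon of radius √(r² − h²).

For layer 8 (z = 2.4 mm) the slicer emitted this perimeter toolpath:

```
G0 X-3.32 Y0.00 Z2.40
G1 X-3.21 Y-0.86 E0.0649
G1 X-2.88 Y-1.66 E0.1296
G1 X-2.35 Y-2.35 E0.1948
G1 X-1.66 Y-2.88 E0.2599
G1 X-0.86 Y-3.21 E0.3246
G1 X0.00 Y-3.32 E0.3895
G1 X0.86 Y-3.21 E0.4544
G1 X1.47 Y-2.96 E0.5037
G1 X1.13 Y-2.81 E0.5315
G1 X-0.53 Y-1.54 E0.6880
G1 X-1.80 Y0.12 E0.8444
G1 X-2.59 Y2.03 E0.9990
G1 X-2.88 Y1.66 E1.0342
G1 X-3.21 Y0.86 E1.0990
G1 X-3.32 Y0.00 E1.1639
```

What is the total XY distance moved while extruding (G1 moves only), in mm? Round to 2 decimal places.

Sum the Euclidean lengths of each G1 segment: total = 15.55 mm.

15.55 mm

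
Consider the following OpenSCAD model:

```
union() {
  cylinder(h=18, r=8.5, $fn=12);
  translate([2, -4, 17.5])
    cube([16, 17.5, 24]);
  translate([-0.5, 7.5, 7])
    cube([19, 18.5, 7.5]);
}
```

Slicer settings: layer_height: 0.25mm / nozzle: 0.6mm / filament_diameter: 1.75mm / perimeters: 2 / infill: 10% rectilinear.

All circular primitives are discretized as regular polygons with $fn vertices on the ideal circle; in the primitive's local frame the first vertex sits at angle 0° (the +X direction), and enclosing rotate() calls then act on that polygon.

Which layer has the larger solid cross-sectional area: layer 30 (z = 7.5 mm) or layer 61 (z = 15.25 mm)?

Layer 30 (z = 7.5): the cylinder: section is a regular 12-gon, circumradius r=8.5 (area = (12/2)·8.500²·sin(360°/12) = 216.75 mm²); the cube at (2, -4) is absent (z outside [17.5, 41.5]); the cube at (-0.5, 7.5) is present — its section is the full 19×18.5 rectangle (area 351.50 mm²); Merging all regions: the regions partially overlap — summed areas 568.25 mm² minus the doubly-counted overlap 2.33 mm² gives 565.92 mm² — area = 565.92 mm². So its area = 565.92 mm². Layer 61 (z = 15.25): the cylinder: section is a regular 12-gon, circumradius r=8.5 (area = (12/2)·8.500²·sin(360°/12) = 216.75 mm²); the cube at (2, -4) does not reach this height (z outside [17.5, 41.5]); the cube at (-0.5, 7.5) does not reach this height (z outside [7, 14.5]); Taking the union: only the r=8.5 cylinder is present, so the union is just that shape — area = 216.75 mm². So its area = 216.75 mm². Layer 30 is larger (565.92 vs 216.75 mm²).

layer 30 (z = 7.5 mm)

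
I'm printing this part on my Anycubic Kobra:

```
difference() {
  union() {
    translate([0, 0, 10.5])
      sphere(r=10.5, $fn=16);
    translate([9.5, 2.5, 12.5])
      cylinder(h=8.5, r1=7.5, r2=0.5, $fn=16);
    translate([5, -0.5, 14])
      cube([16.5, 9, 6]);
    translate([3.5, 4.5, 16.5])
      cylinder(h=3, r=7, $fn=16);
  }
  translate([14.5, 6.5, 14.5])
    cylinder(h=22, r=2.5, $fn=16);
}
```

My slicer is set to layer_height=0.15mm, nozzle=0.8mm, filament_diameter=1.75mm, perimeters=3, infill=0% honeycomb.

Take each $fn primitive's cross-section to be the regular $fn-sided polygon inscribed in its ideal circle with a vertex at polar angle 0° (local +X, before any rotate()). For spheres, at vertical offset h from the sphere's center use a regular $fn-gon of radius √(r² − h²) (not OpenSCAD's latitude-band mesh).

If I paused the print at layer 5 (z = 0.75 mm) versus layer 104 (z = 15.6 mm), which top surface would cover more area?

layer 104 (z = 15.6 mm)

Layer 5 (z = 0.75): the r=10.5 sphere slices to a regular 16-gon of circumradius 3.897 (√(r²−h²) with h=9.75 from center) (area = (16/2)·3.897²·sin(360°/16) = 46.50 mm²); the cone at (9.5, 2.5) does not reach this height (z outside [12.5, 21]); the cube at (5, -0.5) does not reach this height (z outside [14, 20]); the cylinder at (3.5, 4.5) is absent (z outside [16.5, 19.5]); Merging all regions: only the r=10.5 sphere is present, so the union is just that shape — area = 46.50 mm²; the cylinder at (14.5, 6.5) does not reach this height (z outside [14.5, 36.5]); Subtracting the remaining from the first: none of the subtracted shapes is present at this height, so that combined region is unchanged — area = 46.50 mm². So its area = 46.50 mm². Layer 104 (z = 15.6): the sphere: section is a regular 16-gon, circumradius = √(r²−h²) = √(10.5²−5.1²) = 9.178 (area = (16/2)·9.178²·sin(360°/16) = 257.90 mm²); the cone at (9.5, 2.5) (r1=7.5→r2=0.5) has section circumradius 4.947 here — a regular 16-gon (area = (16/2)·4.947²·sin(360°/16) = 74.92 mm²); the cube at (5, -0.5) is present — its section is the full 16.5×9 rectangle (area 148.50 mm²); the cylinder at (3.5, 4.5) is absent (z outside [16.5, 19.5]); Combining (union): the regions partially overlap — summed areas 481.32 mm² minus the doubly-counted overlap 92.37 mm² gives 388.95 mm² — area = 388.95 mm²; the r=2.5 cylinder at (14.5, 6.5) gives a regular 16-gon of circumradius 2.5 (constant along its height) (area = (16/2)·2.500²·sin(360°/16) = 19.13 mm²); After the difference (first − rest): starting from the result so far (388.95 mm²), the r=2.5 cylinder at (14.5, 6.5) partially overlaps it — only the 18.22 mm² overlap (of its 19.13 mm²) is removed, clipping the outline — area = 370.74 mm². So its area = 370.74 mm². Layer 104 is larger (370.74 vs 46.50 mm²).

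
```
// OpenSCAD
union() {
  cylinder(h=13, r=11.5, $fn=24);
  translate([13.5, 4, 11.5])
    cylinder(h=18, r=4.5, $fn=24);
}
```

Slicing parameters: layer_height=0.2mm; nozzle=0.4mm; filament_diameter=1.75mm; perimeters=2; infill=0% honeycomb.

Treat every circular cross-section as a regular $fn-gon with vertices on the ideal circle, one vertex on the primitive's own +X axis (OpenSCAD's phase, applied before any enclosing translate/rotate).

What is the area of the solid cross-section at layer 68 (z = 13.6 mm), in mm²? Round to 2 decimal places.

62.89 mm²

At z = 13.6 mm: the cylinder does not reach this height (z outside [0, 13]); the r=4.5 cylinder at (13.5, 4) contributes a regular 24-gon of circumradius 4.5 (area = (24/2)·4.500²·sin(360°/24) = 62.89 mm²); Taking the union: only the r=4.5 cylinder at (13.5, 4) is present, so the union is just that shape — area = 62.89 mm². Overall, the cross-section is a single solid region. Net area = 62.89 mm².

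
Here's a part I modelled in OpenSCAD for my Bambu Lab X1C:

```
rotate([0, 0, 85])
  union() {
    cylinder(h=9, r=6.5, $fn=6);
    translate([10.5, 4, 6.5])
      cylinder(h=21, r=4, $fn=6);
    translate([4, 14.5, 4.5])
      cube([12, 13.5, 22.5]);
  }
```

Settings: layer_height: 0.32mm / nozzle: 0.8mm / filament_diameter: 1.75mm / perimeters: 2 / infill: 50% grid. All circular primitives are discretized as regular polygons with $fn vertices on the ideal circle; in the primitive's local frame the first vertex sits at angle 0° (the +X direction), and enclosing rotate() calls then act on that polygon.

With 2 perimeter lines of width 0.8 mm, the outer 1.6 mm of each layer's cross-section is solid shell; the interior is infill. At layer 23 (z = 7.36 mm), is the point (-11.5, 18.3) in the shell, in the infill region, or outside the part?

At z = 7.36 mm: the r=6.5 cylinder contributes a regular 6-gon of circumradius 6.5; the cylinder at (10.5, 4): section is a regular 6-gon, circumradius r=4; the cube at (4, 14.5) is present — its section is the full 12×13.5 rectangle; Combining (union): the 3 present regions are separate (no shared area or edge), so areas and boundary lengths simply add and each stays a separate island — 3 connected regions; (rotated 85° about Z; rotation is an isometry so areas/perimeters/island counts are preserved). Overall, the cross-section has 3 separate islands. Undo the 85° rotation: the query point maps to (17.228, 13.051) in the un-rotated model frame. The nearest boundary edge runs (16.00, 28.00)→(16.00, 14.50); distance from the point to it = 1.90 mm. The point is not inside any of the regions above, so it lies outside the cross-section (1.90 mm from the nearest boundary).

outside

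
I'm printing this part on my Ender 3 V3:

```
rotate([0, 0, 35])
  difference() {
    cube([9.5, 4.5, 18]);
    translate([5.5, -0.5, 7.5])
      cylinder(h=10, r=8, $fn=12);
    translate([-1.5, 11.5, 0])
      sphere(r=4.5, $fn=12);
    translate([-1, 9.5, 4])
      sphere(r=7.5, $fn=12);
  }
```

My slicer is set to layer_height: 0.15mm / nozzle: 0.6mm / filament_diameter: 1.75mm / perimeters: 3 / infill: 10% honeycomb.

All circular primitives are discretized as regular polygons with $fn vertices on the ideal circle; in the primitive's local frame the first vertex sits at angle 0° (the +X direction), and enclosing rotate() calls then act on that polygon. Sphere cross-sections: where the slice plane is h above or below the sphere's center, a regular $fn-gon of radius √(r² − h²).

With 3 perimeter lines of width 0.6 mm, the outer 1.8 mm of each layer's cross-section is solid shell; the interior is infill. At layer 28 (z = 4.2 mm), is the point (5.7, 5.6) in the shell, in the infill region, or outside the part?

shell

At z = 4.2 mm: the cube is present — its section is the full 9.5×4.5 rectangle; the cylinder at (5.5, -0.5) is not intersected at this z (z outside [7.5, 17.5]); the r=4.5 sphere at (-1.5, 11.5) contributes a regular 12-gon of circumradius √(4.5²−4.2²) = 1.616; the sphere at (-1, 9.5): section is a regular 12-gon, circumradius = √(r²−h²) = √(7.5²−0.2²) = 7.497; Subtracting the remaining from the first: starting from the 9.5×4.5 cube, the r=4.5 sphere at (-1.5, 11.5) misses the remaining region (no effect); the r=7.5 sphere at (-1, 9.5) partially overlaps it — only the 6.23 mm² overlap (of its 168.63 mm²) is removed, clipping the outline — 1 connected region; (whole slice rotated 35° about Z — lengths, areas and connectivity unchanged). Overall, the cross-section is a single solid region. Undo the 35° rotation: the query point maps to (7.881, 1.318) in the un-rotated model frame. The nearest boundary edge runs (9.50, 0.00)→(0.00, 0.00); distance from the point to it = 1.32 mm. The point is inside the cross-section, 1.32 mm from the nearest boundary — within the 1.8 mm shell band (3 × 0.6).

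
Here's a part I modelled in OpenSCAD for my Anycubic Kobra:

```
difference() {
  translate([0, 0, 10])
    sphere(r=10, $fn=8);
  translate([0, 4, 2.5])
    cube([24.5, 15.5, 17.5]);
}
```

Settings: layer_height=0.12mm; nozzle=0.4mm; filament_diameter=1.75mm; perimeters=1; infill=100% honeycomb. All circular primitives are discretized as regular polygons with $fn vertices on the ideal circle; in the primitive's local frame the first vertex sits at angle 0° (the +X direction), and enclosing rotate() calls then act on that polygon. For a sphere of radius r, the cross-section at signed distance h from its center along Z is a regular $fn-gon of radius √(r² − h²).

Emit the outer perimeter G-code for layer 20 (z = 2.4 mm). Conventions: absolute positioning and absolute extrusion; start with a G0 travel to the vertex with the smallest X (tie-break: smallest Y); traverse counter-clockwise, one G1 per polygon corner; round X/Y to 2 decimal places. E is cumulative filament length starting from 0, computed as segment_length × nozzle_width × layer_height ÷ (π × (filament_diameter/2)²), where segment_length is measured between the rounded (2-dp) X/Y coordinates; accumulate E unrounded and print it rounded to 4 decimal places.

At z = 2.4 mm: the sphere: section is a regular 8-gon, circumradius = √(r²−h²) = √(10²−7.6²) = 6.499; the cube at (0, 4) does not reach this height (z outside [2.5, 20]); After the difference (first − rest): none of the subtracted shapes is present at this height, so the r=10 sphere is unchanged — 1 connected region. The outline is a single polygon with 8 vertices. Extrusion per mm of travel: 0.4 × 0.12 / (π × 0.875²) = 0.019956. Accumulating E over each segment gives final E = 0.7946.

G0 X-6.50 Y0.00 Z2.40
G1 X-4.60 Y-4.60 E0.0993
G1 X0.00 Y-6.50 E0.1986
G1 X4.60 Y-4.60 E0.2980
G1 X6.50 Y0.00 E0.3973
G1 X4.60 Y4.60 E0.4966
G1 X0.00 Y6.50 E0.5959
G1 X-4.60 Y4.60 E0.6952
G1 X-6.50 Y0.00 E0.7946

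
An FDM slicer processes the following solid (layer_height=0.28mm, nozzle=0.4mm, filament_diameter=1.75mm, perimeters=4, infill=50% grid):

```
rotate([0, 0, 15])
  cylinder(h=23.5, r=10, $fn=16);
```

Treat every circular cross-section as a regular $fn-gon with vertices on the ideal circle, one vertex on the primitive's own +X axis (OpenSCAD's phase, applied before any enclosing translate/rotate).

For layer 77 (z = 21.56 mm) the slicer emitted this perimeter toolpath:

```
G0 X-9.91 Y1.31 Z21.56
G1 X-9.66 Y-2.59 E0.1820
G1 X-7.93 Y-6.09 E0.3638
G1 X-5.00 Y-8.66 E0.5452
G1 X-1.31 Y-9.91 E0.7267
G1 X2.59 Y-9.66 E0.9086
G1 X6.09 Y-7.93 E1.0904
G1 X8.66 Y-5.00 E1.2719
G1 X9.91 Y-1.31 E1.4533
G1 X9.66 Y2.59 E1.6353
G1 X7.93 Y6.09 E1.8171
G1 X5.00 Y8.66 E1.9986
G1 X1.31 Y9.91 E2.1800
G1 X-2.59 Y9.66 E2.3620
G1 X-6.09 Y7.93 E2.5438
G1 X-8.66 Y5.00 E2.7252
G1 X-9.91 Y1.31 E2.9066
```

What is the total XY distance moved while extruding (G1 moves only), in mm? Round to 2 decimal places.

62.42 mm

Sum the Euclidean lengths of each G1 segment: total = 62.42 mm.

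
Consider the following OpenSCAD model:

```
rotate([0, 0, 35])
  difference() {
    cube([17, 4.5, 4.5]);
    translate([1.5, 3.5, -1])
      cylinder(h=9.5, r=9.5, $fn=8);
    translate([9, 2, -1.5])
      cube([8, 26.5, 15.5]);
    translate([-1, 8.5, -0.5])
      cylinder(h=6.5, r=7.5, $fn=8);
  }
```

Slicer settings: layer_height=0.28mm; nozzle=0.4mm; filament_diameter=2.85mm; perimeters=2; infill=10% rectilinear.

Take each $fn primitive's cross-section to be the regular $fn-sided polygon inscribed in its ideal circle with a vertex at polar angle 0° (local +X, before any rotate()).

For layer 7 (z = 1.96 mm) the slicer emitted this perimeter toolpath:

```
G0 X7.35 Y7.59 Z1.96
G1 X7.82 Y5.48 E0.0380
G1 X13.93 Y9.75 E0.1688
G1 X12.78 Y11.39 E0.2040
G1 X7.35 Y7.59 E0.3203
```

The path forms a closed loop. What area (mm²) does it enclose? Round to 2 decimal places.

14.09 mm²

Apply the shoelace formula to the sequence of (X, Y) vertices; enclosed area = 14.09 mm².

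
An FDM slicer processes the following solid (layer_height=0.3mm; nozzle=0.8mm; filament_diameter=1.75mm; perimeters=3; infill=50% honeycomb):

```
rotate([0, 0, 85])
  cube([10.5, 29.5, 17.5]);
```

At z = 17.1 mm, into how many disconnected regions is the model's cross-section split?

At z = 17.1 mm: the 10.5×29.5 cube contributes its full rectangle; (rotated 85° about Z; rotation is an isometry so areas/perimeters/island counts are preserved). The result has 1 disconnected region.

1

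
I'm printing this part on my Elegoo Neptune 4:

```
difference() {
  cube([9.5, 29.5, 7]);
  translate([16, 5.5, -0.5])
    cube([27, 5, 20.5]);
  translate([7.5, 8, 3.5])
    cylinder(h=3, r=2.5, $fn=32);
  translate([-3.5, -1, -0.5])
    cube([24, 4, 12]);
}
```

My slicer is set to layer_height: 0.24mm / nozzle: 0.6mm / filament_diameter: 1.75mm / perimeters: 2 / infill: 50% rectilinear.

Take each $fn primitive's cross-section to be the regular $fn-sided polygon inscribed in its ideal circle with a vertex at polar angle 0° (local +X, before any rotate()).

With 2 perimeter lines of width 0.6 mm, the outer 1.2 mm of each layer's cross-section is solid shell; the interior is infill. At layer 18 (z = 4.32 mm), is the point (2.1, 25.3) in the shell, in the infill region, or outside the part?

At z = 4.32 mm: the 9.5×29.5 cube contributes its full rectangle; the cube at (16, 5.5) is present — its section is the full 27×5 rectangle; the cylinder at (7.5, 8): section is a regular 32-gon, circumradius r=2.5; the cube at (-3.5, -1) (footprint 24×4) is included at this height; Subtracting the remaining from the first: starting from the 9.5×29.5 cube, the 27×5 cube at (16, 5.5) misses the remaining region (no effect); the r=2.5 cylinder at (7.5, 8) partially overlaps it — only the 18.51 mm² overlap (of its 19.51 mm²) is removed, clipping the outline; the 24×4 cube at (-3.5, -1) partially overlaps it — only the 28.50 mm² overlap (of its 96.00 mm²) is removed, clipping the outline — 1 connected region. Overall, the cross-section is a single solid region. The nearest boundary edge runs (0.00, 3.00)→(0.00, 29.50); distance from the point to it = 2.10 mm. The point is inside the cross-section and 2.10 mm from the nearest boundary — more than the 1.2 mm shell width (2 × 0.6), so it's in the infill interior.

infill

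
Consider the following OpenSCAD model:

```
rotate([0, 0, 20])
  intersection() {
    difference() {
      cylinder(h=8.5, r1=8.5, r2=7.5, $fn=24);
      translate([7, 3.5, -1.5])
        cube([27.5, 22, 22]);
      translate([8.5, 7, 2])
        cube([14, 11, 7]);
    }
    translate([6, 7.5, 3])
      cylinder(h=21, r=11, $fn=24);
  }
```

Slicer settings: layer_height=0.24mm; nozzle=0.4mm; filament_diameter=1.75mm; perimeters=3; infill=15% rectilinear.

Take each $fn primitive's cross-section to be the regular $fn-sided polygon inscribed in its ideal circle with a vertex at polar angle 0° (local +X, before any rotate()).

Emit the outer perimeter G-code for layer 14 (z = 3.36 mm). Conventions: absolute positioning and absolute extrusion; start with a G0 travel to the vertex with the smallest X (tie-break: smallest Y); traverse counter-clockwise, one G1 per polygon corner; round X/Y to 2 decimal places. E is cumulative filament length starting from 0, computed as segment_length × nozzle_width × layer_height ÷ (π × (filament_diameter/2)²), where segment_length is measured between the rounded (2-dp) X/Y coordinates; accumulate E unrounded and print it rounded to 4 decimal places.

G0 X-6.75 Y4.36 Z3.36
G1 X-5.94 Y2.79 E0.0705
G1 X-4.00 Y0.67 E0.1852
G1 X-1.58 Y-0.87 E0.2997
G1 X1.16 Y-1.73 E0.4143
G1 X4.03 Y-1.86 E0.5290
G1 X6.84 Y-1.24 E0.6438
G1 X8.02 Y-0.62 E0.6970
G1 X8.07 Y0.71 E0.7501
G1 X7.62 Y2.77 E0.8343
G1 X6.64 Y4.65 E0.9189
G1 X5.61 Y5.77 E0.9797
G1 X5.38 Y5.68 E0.9895
G1 X5.18 Y6.23 E1.0129
G1 X3.43 Y7.35 E1.0958
G1 X1.41 Y7.98 E1.1802
G1 X-0.71 Y8.07 E1.2649
G1 X-2.77 Y7.62 E1.3491
G1 X-4.65 Y6.64 E1.4337
G1 X-6.21 Y5.21 E1.5182
G1 X-6.75 Y4.36 E1.5584

At z = 3.36 mm: the cone: at t=0.395 of its height the radius interpolates to r₁+(r₂−r₁)t = 8.105, giving a regular 24-gon of that circumradius; the 27.5×22 cube at (7, 3.5) contributes its full rectangle; the cube at (8.5, 7) is present — its section is the full 14×11 rectangle; Taking the first minus the rest: starting from the cone, the 27.5×22 cube at (7, 3.5) partially overlaps it — only the 0.07 mm² overlap (of its 605.00 mm²) is removed, clipping the outline; the 14×11 cube at (8.5, 7) misses the remaining region (no effect) — 1 connected region; the cylinder at (6, 7.5): section is a regular 24-gon, circumradius r=11; After intersecting: the r=11 cylinder at (6, 7.5) partially overlaps the result so far; clipping to the common part keeps 106.17 mm² — 1 connected region; (whole slice rotated 20° about Z — lengths, areas and connectivity unchanged). The outline is a single polygon with 20 vertices. Extrusion per mm of travel: 0.4 × 0.24 / (π × 0.875²) = 0.039912. Accumulating E over each segment gives final E = 1.5584.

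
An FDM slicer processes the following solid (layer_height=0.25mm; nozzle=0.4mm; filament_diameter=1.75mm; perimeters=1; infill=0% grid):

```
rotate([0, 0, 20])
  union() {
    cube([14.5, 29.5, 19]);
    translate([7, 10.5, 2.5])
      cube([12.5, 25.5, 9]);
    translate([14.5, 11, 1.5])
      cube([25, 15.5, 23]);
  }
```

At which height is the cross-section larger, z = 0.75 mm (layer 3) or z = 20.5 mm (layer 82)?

Layer 3 (z = 0.75): the 14.5×29.5 cube contributes its full rectangle (area 427.75 mm²); the cube at (7, 10.5) is absent (z outside [2.5, 11.5]); the cube at (14.5, 11) is absent (z outside [1.5, 24.5]); Merging all regions: only the 14.5×29.5 cube is present, so the union is just that shape — area = 427.75 mm²; (rotated 20° about Z; rotation is an isometry so areas/perimeters/island counts are preserved). So its area = 427.75 mm². Layer 82 (z = 20.5): the cube is absent (z outside [0, 19]); the cube at (7, 10.5) is not intersected at this z (z outside [2.5, 11.5]); the cube at (14.5, 11) (footprint 25×15.5) is included at this height (area 387.50 mm²); Taking the union: only the 25×15.5 cube at (14.5, 11) is present, so the union is just that shape — area = 387.50 mm²; (whole slice rotated 20° about Z — lengths, areas and connectivity unchanged). So its area = 387.50 mm². Layer 3 is larger (427.75 vs 387.50 mm²).

layer 3 (z = 0.75 mm)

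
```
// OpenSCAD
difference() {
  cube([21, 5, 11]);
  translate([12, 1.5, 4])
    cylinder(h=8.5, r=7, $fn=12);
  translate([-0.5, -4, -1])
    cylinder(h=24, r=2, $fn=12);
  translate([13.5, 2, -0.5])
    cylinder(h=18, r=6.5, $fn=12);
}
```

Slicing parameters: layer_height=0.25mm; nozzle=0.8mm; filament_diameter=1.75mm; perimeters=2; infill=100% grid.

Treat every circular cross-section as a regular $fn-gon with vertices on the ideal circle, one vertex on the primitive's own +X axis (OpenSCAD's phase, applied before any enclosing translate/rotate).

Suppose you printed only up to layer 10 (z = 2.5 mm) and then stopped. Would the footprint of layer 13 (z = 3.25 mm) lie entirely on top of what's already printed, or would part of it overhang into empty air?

Compare the two slices. At z = 2.5: the 21×5 cube contributes its full rectangle (area 105.00 mm²); the cylinder at (12, 1.5) is absent (z outside [4, 12.5]); the r=2 cylinder at (-0.5, -4) contributes a regular 12-gon of circumradius 2 (area = (12/2)·2.000²·sin(360°/12) = 12.00 mm²); the r=6.5 cylinder at (13.5, 2) contributes a regular 12-gon of circumradius 6.5 (area = (12/2)·6.500²·sin(360°/12) = 126.75 mm²); After the difference (first − rest): starting from the 21×5 cube (105.00 mm²), the r=2 cylinder at (-0.5, -4) misses the remaining region (no effect); the r=6.5 cylinder at (13.5, 2) partially overlaps it — only the 61.52 mm² overlap (of its 126.75 mm²) is removed, clipping the outline — area = 43.48 mm². At z = 3.25: the cube (footprint 21×5) is included at this height (area 105.00 mm²); the cylinder at (12, 1.5) does not reach this height (z outside [4, 12.5]); the r=2 cylinder at (-0.5, -4) gives a regular 12-gon of circumradius 2 (constant along its height) (area = (12/2)·2.000²·sin(360°/12) = 12.00 mm²); the r=6.5 cylinder at (13.5, 2) gives a regular 12-gon of circumradius 6.5 (constant along its height) (area = (12/2)·6.500²·sin(360°/12) = 126.75 mm²); After the difference (first − rest): starting from the 21×5 cube (105.00 mm²), the r=2 cylinder at (-0.5, -4) misses the remaining region (no effect); the r=6.5 cylinder at (13.5, 2) partially overlaps it — only the 61.52 mm² overlap (of its 126.75 mm²) is removed, clipping the outline — area = 43.48 mm². Checking containment: the cross-section at z = 3.25 is a subset of the cross-section at z = 2.5.

entirely on top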